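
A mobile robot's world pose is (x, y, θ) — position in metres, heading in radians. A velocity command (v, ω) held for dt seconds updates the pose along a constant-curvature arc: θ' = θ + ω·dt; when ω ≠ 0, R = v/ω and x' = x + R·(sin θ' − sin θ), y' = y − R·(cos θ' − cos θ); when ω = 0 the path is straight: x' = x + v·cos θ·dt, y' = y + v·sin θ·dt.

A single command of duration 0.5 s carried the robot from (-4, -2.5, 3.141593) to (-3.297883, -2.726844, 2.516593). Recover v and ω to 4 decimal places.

Δθ = 2.516593 − 3.141593 = -0.625000
ω = Δθ/dt = -0.625000/0.5 = -1.2500
R = Δx/(sin θ' − sin θ) = 1.2000
v = R·ω = 1.2000·-1.2500 = -1.5000

v = -1.5000, ω = -1.2500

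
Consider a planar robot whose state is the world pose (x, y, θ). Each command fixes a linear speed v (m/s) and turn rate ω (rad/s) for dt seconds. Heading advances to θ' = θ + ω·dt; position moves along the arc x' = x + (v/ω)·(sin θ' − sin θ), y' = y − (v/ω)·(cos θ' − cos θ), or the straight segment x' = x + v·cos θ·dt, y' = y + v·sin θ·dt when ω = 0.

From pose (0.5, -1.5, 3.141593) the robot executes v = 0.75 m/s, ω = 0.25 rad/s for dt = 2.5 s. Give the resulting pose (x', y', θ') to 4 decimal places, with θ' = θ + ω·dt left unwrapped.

θ' = 3.1416 + 0.25·2.5 = 3.7666
R = v/ω = 0.75/0.25 = 3.0000
x' = 0.5 + 3.0000·(sin 3.7666 − sin 3.1416) = -1.2553
y' = -1.5 − 3.0000·(cos 3.7666 − cos 3.1416) = -2.0671

(-1.2553, -2.0671, 3.7666)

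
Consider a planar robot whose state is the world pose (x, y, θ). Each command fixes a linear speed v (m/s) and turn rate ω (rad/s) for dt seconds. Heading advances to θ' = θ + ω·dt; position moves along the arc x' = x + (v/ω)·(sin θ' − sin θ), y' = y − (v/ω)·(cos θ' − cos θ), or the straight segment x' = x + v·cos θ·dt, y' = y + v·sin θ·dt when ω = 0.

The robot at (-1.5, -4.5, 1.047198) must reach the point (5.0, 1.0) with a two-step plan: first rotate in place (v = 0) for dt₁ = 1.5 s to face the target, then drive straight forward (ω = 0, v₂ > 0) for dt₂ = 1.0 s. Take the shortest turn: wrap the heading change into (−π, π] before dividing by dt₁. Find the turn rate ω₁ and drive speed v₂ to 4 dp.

heading to target = atan2(1−-4.5, 5−-1.5) = 0.7023
Δθ = wrap(0.7023 − 1.0472) = -0.3449; ω₁ = Δθ/dt₁ = -0.2300
distance = √((5−-1.5)² + (1−-4.5)²) = 8.5147; v₂ = distance/dt₂ = 8.5147

ω₁ = -0.2300, v₂ = 8.5147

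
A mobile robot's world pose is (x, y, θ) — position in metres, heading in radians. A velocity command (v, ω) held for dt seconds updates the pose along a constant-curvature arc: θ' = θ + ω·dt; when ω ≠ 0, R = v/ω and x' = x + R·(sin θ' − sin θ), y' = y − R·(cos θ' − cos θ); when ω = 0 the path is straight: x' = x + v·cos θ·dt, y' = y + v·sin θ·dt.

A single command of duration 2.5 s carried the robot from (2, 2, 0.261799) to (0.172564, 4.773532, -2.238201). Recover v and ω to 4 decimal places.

Δθ = -2.238201 − 0.261799 = -2.500000
ω = Δθ/dt = -2.500000/2.5 = -1.0000
R = −Δy/(cos θ' − cos θ) = 1.7500
v = R·ω = 1.7500·-1.0000 = -1.7500

v = -1.7500, ω = -1.0000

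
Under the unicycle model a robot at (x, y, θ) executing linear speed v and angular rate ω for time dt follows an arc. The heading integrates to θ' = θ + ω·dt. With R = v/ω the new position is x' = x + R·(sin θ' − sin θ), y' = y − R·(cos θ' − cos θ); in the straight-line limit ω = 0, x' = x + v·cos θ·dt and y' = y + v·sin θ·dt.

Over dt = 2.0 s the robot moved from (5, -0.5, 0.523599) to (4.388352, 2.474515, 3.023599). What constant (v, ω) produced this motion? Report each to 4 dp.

v = 2.0000, ω = 1.2500

Δθ = 3.023599 − 0.523599 = 2.500000
ω = Δθ/dt = 2.500000/2.0 = 1.2500
R = −Δy/(cos θ' − cos θ) = 1.6000
v = R·ω = 1.6000·1.2500 = 2.0000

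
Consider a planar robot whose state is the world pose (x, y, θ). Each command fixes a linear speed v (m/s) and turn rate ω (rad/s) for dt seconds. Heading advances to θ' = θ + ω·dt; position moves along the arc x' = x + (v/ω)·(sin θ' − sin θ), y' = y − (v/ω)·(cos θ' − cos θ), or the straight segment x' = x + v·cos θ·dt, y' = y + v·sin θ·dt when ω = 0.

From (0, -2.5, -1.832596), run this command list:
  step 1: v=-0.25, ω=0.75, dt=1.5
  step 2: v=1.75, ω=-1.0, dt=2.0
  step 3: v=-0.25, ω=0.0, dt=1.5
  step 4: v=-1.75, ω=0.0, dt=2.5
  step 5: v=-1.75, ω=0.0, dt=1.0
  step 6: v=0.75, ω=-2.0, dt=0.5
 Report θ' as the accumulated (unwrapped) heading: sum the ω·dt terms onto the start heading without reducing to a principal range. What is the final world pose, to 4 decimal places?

step 1: θ'=-0.7076 (R=-0.3333) → pose (-0.1053, -2.1604, -0.7076)
step 2: θ'=-2.7076 (R=-1.7500) → pose (-0.5069, -5.0781, -2.7076)
step 3: θ'=-2.7076 (straight) → pose (-0.1667, -4.9204, -2.7076)
step 4: θ'=-2.7076 (straight) → pose (3.8027, -3.0807, -2.7076)
step 5: θ'=-2.7076 (straight) → pose (5.3905, -2.3448, -2.7076)
step 6: θ'=-3.7076 (R=-0.3750) → pose (5.0317, -2.3211, -3.7076)

(5.0317, -2.3211, -3.7076)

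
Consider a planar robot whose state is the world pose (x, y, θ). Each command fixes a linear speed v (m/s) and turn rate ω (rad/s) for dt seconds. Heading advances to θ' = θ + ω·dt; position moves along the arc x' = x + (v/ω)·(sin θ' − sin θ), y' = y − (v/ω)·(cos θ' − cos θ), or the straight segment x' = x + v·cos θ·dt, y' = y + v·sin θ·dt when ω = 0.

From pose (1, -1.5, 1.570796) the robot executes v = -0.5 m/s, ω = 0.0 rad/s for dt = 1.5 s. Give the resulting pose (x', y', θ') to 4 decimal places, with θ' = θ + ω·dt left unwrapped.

θ' = 1.5708 + 0.0·1.5 = 1.5708
ω = 0 → straight: x' = 1 + -0.5·cos(1.5708)·1.5 = 1.0000
y' = -1.5 + -0.5·sin(1.5708)·1.5 = -2.2500

(1.0000, -2.2500, 1.5708)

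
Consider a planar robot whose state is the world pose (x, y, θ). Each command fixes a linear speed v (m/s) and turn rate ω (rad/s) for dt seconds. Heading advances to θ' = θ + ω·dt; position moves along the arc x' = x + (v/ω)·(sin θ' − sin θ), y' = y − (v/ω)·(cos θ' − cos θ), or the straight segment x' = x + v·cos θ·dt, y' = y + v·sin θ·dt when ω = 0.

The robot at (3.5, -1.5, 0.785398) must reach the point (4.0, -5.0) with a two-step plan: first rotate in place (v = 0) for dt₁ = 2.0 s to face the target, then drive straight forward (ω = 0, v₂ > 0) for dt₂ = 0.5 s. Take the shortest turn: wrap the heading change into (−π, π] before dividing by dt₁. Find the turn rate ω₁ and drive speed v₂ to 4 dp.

heading to target = atan2(-5−-1.5, 4−3.5) = -1.4289
Δθ = wrap(-1.4289 − 0.7854) = -2.2143; ω₁ = Δθ/dt₁ = -1.1071
distance = √((4−3.5)² + (-5−-1.5)²) = 3.5355; v₂ = distance/dt₂ = 7.0711

ω₁ = -1.1071, v₂ = 7.0711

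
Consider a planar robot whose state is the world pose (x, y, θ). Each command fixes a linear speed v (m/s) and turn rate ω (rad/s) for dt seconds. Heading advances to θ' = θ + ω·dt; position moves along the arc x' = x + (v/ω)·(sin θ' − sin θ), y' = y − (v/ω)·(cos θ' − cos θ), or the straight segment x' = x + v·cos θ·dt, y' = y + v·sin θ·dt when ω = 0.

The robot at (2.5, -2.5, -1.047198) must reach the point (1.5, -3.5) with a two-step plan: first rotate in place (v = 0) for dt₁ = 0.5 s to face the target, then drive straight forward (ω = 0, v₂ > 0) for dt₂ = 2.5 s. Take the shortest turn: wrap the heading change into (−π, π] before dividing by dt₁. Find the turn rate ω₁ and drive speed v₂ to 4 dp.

ω₁ = -2.6180, v₂ = 0.5657

heading to target = atan2(-3.5−-2.5, 1.5−2.5) = -2.3562
Δθ = wrap(-2.3562 − -1.0472) = -1.3090; ω₁ = Δθ/dt₁ = -2.6180
distance = √((1.5−2.5)² + (-3.5−-2.5)²) = 1.4142; v₂ = distance/dt₂ = 0.5657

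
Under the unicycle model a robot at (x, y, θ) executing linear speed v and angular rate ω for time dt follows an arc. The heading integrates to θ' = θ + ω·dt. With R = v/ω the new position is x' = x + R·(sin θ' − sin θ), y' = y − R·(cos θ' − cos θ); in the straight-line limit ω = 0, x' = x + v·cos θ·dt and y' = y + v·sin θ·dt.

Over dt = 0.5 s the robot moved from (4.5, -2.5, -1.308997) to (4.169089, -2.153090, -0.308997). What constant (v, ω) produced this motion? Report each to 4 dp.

Δθ = -0.308997 − -1.308997 = 1.000000
ω = Δθ/dt = 1.000000/0.5 = 2.0000
R = −Δy/(cos θ' − cos θ) = -0.5000
v = R·ω = -0.5000·2.0000 = -1.0000

v = -1.0000, ω = 2.0000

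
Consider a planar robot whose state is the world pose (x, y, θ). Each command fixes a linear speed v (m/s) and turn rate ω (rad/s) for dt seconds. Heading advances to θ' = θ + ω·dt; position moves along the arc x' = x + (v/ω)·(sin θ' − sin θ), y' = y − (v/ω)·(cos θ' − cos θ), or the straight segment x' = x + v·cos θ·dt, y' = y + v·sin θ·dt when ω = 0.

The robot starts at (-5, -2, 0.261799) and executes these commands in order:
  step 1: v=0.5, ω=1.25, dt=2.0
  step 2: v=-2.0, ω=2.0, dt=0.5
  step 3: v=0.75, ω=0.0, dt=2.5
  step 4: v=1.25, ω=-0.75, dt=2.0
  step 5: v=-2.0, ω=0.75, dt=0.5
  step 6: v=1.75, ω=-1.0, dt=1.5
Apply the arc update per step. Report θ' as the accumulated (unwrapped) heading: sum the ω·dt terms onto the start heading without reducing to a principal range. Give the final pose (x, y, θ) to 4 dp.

step 1: θ'=2.7618 (R=0.4000) → pose (-4.9552, -1.2421, 2.7618)
step 2: θ'=3.7618 (R=-1.0000) → pose (-4.0033, -1.1272, 3.7618)
step 3: θ'=3.7618 (straight) → pose (-5.5291, -2.2169, 3.7618)
step 4: θ'=2.2618 (R=-1.6667) → pose (-7.7821, -1.9228, 2.2618)
step 5: θ'=2.6368 (R=-2.6667) → pose (-7.0168, -2.5574, 2.6368)
step 6: θ'=1.1368 (R=-1.7500) → pose (-7.7583, -0.2898, 1.1368)

(-7.7583, -0.2898, 1.1368)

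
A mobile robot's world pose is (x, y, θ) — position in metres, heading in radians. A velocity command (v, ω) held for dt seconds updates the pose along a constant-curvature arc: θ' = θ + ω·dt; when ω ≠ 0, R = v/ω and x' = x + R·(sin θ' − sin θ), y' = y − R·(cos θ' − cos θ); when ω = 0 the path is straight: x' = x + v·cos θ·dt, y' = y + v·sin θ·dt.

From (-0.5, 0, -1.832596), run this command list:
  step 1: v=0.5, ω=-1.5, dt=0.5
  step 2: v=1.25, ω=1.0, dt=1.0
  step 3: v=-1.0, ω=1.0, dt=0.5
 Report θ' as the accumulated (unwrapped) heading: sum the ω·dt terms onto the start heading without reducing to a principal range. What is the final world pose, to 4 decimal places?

(-1.3489, -0.7605, -1.0826)

step 1: θ'=-2.5826 (R=-0.3333) → pose (-0.6452, -0.1963, -2.5826)
step 2: θ'=-1.5826 (R=1.2500) → pose (-1.2322, -1.2413, -1.5826)
step 3: θ'=-1.0826 (R=-1.0000) → pose (-1.3489, -0.7605, -1.0826)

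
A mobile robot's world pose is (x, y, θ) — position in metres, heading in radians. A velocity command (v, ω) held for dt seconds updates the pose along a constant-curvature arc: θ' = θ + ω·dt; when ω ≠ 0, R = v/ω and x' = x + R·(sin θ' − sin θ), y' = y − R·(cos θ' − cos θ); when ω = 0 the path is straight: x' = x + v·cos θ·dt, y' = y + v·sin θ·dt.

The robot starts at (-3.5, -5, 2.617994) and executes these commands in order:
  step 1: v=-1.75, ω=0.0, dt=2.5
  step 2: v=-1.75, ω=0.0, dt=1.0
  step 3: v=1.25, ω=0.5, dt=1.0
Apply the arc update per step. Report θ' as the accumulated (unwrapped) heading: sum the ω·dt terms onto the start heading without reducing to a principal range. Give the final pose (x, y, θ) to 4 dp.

step 1: θ'=2.6180 (straight) → pose (0.2889, -7.1875, 2.6180)
step 2: θ'=2.6180 (straight) → pose (1.8044, -8.0625, 2.6180)
step 3: θ'=3.1180 (R=2.5000) → pose (0.6134, -7.7283, 3.1180)

(0.6134, -7.7283, 3.1180)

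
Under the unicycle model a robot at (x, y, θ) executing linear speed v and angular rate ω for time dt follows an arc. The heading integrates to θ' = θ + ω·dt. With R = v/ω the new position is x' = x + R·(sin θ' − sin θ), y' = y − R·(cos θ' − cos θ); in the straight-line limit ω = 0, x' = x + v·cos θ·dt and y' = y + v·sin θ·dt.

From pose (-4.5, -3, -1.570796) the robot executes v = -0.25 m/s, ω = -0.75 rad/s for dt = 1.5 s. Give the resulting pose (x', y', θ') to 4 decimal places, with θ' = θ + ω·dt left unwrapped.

(-4.3104, -2.6992, -2.6958)

θ' = -1.5708 + -0.75·1.5 = -2.6958
R = v/ω = -0.25/-0.75 = 0.3333
x' = -4.5 + 0.3333·(sin -2.6958 − sin -1.5708) = -4.3104
y' = -3 − 0.3333·(cos -2.6958 − cos -1.5708) = -2.6992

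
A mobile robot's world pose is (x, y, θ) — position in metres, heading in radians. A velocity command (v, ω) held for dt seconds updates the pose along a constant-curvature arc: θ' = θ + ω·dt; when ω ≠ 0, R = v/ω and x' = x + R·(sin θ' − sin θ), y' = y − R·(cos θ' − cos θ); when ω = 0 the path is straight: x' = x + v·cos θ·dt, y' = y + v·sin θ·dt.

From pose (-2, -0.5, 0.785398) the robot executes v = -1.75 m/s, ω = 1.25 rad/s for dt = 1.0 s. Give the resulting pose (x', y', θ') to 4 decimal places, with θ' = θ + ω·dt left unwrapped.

(-2.2617, -2.1172, 2.0354)

θ' = 0.7854 + 1.25·1.0 = 2.0354
R = v/ω = -1.75/1.25 = -1.4000
x' = -2 + -1.4000·(sin 2.0354 − sin 0.7854) = -2.2617
y' = -0.5 − -1.4000·(cos 2.0354 − cos 0.7854) = -2.1172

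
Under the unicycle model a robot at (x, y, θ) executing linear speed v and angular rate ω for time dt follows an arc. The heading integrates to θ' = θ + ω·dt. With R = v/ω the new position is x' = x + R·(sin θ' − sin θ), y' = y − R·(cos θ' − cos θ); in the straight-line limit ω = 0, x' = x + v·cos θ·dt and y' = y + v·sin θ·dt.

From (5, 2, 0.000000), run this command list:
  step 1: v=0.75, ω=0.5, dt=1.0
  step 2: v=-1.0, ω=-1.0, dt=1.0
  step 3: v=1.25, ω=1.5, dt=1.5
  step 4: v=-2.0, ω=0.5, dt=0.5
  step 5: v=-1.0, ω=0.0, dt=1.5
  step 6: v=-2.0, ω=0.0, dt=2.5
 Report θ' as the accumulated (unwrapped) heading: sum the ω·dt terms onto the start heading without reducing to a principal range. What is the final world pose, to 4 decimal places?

step 1: θ'=0.5000 (R=1.5000) → pose (5.7191, 2.1836, 0.5000)
step 2: θ'=-0.5000 (R=1.0000) → pose (4.7603, 2.1836, -0.5000)
step 3: θ'=1.7500 (R=0.8333) → pose (5.9798, 3.0635, 1.7500)
step 4: θ'=2.0000 (R=-4.0000) → pose (6.2786, 2.1119, 2.0000)
step 5: θ'=2.0000 (straight) → pose (6.9028, 0.7479, 2.0000)
step 6: θ'=2.0000 (straight) → pose (8.9835, -3.7986, 2.0000)

(8.9835, -3.7986, 2.0000)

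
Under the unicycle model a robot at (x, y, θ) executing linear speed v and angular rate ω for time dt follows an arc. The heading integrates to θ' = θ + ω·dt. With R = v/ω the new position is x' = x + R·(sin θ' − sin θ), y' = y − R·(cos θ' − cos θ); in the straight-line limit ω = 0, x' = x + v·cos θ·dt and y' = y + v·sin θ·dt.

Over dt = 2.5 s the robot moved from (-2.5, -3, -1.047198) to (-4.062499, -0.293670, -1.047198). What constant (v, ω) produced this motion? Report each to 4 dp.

Δθ = -1.047198 − -1.047198 = 0.000000
ω = Δθ/dt = 0.000000/2.5 = 0.0000
ω = 0 → v = (Δx·cos θ + Δy·sin θ)/dt = -1.2500

v = -1.2500, ω = 0.0000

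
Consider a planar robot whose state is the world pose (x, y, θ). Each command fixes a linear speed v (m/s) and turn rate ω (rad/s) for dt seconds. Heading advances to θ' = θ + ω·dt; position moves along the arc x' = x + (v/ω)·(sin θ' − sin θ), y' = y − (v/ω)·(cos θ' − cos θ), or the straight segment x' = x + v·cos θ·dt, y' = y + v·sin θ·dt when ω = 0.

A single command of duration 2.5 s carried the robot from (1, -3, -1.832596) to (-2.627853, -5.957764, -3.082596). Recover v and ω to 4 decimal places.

v = 2.0000, ω = -0.5000

Δθ = -3.082596 − -1.832596 = -1.250000
ω = Δθ/dt = -1.250000/2.5 = -0.5000
R = Δx/(sin θ' − sin θ) = -4.0000
v = R·ω = -4.0000·-0.5000 = 2.0000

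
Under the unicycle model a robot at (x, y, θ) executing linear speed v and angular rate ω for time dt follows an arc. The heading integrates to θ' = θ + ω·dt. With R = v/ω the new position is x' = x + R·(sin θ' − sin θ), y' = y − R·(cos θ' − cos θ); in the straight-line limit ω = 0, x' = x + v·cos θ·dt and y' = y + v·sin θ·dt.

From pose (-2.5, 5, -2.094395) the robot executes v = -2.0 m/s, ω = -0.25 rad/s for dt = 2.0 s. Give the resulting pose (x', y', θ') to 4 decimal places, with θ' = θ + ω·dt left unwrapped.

θ' = -2.0944 + -0.25·2.0 = -2.5944
R = v/ω = -2.0/-0.25 = 8.0000
x' = -2.5 + 8.0000·(sin -2.5944 − sin -2.0944) = 0.2658
y' = 5 − 8.0000·(cos -2.5944 − cos -2.0944) = 7.8319

(0.2658, 7.8319, -2.5944)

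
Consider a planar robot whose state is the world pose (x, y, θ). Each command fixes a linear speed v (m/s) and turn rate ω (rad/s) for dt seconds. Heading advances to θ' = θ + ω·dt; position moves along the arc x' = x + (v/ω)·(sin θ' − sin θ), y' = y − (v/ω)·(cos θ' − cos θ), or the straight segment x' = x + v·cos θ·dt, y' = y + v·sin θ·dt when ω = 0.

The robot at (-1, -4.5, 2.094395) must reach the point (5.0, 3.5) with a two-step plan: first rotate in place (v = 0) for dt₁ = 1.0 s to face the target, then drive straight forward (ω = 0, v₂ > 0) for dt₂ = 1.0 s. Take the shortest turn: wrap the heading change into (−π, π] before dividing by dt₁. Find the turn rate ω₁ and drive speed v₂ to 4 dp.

ω₁ = -1.1671, v₂ = 10.0000

heading to target = atan2(3.5−-4.5, 5−-1) = 0.9273
Δθ = wrap(0.9273 − 2.0944) = -1.1671; ω₁ = Δθ/dt₁ = -1.1671
distance = √((5−-1)² + (3.5−-4.5)²) = 10.0000; v₂ = distance/dt₂ = 10.0000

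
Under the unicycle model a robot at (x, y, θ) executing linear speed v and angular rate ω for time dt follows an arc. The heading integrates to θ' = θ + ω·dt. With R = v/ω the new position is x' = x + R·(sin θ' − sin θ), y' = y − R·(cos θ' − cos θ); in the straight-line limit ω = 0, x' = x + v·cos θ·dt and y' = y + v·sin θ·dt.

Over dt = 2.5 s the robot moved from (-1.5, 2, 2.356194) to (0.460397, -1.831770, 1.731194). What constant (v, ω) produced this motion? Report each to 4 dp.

v = -1.7500, ω = -0.2500

Δθ = 1.731194 − 2.356194 = -0.625000
ω = Δθ/dt = -0.625000/2.5 = -0.2500
R = −Δy/(cos θ' − cos θ) = 7.0000
v = R·ω = 7.0000·-0.2500 = -1.7500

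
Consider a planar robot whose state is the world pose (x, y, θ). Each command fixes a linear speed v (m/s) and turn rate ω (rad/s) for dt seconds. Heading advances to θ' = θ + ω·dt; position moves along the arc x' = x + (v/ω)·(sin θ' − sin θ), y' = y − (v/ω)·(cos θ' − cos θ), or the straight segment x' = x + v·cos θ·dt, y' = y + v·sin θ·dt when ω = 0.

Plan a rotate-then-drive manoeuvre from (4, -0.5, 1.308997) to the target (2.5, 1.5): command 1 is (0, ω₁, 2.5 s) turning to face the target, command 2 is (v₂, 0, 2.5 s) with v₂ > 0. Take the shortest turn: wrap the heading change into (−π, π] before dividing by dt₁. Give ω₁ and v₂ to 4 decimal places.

heading to target = atan2(1.5−-0.5, 2.5−4) = 2.2143
Δθ = wrap(2.2143 − 1.3090) = 0.9053; ω₁ = Δθ/dt₁ = 0.3621
distance = √((2.5−4)² + (1.5−-0.5)²) = 2.5000; v₂ = distance/dt₂ = 1.0000

ω₁ = 0.3621, v₂ = 1.0000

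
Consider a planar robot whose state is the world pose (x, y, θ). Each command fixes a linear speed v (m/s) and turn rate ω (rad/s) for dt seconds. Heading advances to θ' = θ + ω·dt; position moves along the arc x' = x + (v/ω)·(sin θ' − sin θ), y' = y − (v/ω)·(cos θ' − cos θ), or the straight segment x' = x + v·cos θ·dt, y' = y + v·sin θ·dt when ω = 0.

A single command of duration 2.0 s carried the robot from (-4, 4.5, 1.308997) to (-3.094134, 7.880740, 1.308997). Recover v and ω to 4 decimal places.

Δθ = 1.308997 − 1.308997 = 0.000000
ω = Δθ/dt = 0.000000/2.0 = 0.0000
ω = 0 → v = (Δx·cos θ + Δy·sin θ)/dt = 1.7500

v = 1.7500, ω = 0.0000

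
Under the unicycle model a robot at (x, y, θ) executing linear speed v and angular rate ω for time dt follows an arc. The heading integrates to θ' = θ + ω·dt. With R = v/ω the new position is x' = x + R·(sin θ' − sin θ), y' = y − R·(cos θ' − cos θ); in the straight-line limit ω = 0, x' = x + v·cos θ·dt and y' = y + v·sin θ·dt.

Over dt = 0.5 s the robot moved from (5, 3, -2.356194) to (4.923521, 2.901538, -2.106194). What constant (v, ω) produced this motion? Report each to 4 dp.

Δθ = -2.106194 − -2.356194 = 0.250000
ω = Δθ/dt = 0.250000/0.5 = 0.5000
R = −Δy/(cos θ' − cos θ) = 0.5000
v = R·ω = 0.5000·0.5000 = 0.2500

v = 0.2500, ω = 0.5000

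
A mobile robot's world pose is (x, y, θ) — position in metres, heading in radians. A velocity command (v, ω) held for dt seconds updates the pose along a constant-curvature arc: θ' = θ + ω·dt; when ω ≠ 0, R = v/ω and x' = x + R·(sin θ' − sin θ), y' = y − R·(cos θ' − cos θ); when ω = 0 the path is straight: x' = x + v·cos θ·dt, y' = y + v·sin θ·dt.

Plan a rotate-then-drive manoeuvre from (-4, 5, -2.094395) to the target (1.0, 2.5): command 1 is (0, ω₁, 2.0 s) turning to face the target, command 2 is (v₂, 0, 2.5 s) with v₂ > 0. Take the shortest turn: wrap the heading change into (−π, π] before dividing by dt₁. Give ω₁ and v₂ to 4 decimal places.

heading to target = atan2(2.5−5, 1−-4) = -0.4636
Δθ = wrap(-0.4636 − -2.0944) = 1.6307; ω₁ = Δθ/dt₁ = 0.8154
distance = √((1−-4)² + (2.5−5)²) = 5.5902; v₂ = distance/dt₂ = 2.2361

ω₁ = 0.8154, v₂ = 2.2361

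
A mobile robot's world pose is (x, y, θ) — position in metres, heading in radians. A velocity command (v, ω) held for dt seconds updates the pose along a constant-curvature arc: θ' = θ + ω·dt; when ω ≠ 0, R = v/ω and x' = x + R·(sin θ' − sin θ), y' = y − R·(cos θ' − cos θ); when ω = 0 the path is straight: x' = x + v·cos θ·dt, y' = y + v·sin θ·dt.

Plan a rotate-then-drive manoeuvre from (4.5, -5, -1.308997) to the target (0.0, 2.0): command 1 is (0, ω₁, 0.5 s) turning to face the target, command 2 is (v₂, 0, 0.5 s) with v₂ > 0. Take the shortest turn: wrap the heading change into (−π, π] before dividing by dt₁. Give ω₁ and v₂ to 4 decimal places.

ω₁ = -5.6641, v₂ = 16.6433

heading to target = atan2(2−-5, 0−4.5) = 2.1421
Δθ = wrap(2.1421 − -1.3090) = -2.8321; ω₁ = Δθ/dt₁ = -5.6641
distance = √((0−4.5)² + (2−-5)²) = 8.3217; v₂ = distance/dt₂ = 16.6433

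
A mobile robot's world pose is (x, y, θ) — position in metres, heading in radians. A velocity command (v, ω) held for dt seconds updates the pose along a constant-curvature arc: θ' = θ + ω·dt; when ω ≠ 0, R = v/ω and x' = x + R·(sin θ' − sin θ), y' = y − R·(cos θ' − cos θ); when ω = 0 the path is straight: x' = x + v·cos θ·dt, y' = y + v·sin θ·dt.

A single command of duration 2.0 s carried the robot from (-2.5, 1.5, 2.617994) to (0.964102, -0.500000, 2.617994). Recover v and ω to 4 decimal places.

Δθ = 2.617994 − 2.617994 = 0.000000
ω = Δθ/dt = 0.000000/2.0 = 0.0000
ω = 0 → v = (Δx·cos θ + Δy·sin θ)/dt = -2.0000

v = -2.0000, ω = 0.0000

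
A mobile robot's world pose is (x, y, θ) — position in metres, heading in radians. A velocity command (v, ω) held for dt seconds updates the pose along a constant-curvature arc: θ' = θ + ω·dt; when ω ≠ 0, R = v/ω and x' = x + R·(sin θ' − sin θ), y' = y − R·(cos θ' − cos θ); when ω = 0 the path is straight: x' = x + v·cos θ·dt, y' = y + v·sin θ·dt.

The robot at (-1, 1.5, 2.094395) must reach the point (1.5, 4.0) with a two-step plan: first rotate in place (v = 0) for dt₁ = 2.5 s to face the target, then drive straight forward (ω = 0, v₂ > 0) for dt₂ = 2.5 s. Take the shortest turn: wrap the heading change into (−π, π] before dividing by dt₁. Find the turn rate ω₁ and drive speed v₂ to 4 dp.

heading to target = atan2(4−1.5, 1.5−-1) = 0.7854
Δθ = wrap(0.7854 − 2.0944) = -1.3090; ω₁ = Δθ/dt₁ = -0.5236
distance = √((1.5−-1)² + (4−1.5)²) = 3.5355; v₂ = distance/dt₂ = 1.4142

ω₁ = -0.5236, v₂ = 1.4142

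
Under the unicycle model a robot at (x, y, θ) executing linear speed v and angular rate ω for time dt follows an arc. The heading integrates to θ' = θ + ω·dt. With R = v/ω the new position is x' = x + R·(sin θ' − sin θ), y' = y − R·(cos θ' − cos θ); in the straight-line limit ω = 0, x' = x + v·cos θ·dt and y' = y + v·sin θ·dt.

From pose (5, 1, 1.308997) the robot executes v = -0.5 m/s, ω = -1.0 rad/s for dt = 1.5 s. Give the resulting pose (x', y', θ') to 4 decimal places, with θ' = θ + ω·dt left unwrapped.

θ' = 1.3090 + -1.0·1.5 = -0.1910
R = v/ω = -0.5/-1.0 = 0.5000
x' = 5 + 0.5000·(sin -0.1910 − sin 1.3090) = 4.4221
y' = 1 − 0.5000·(cos -0.1910 − cos 1.3090) = 0.6385

(4.4221, 0.6385, -0.1910)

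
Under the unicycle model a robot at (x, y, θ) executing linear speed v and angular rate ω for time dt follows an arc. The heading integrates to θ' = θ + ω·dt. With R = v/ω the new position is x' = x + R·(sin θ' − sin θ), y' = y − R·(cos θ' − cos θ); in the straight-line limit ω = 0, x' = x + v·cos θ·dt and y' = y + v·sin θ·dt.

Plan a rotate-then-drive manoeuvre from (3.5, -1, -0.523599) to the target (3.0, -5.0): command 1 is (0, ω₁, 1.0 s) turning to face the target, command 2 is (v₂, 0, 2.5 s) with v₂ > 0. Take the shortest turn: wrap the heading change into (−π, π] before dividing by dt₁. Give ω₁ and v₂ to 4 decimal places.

ω₁ = -1.1716, v₂ = 1.6125

heading to target = atan2(-5−-1, 3−3.5) = -1.6952
Δθ = wrap(-1.6952 − -0.5236) = -1.1716; ω₁ = Δθ/dt₁ = -1.1716
distance = √((3−3.5)² + (-5−-1)²) = 4.0311; v₂ = distance/dt₂ = 1.6125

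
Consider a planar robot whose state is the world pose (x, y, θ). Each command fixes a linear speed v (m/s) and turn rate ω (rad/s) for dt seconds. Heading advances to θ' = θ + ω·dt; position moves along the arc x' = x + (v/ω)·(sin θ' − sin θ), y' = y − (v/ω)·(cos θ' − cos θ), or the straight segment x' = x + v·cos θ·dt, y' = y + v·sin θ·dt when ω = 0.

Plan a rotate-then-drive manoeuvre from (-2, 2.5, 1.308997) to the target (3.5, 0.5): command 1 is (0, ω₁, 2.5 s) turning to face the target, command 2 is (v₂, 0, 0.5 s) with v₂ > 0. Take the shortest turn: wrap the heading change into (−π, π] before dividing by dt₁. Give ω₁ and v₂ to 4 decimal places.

ω₁ = -0.6631, v₂ = 11.7047

heading to target = atan2(0.5−2.5, 3.5−-2) = -0.3488
Δθ = wrap(-0.3488 − 1.3090) = -1.6578; ω₁ = Δθ/dt₁ = -0.6631
distance = √((3.5−-2)² + (0.5−2.5)²) = 5.8523; v₂ = distance/dt₂ = 11.7047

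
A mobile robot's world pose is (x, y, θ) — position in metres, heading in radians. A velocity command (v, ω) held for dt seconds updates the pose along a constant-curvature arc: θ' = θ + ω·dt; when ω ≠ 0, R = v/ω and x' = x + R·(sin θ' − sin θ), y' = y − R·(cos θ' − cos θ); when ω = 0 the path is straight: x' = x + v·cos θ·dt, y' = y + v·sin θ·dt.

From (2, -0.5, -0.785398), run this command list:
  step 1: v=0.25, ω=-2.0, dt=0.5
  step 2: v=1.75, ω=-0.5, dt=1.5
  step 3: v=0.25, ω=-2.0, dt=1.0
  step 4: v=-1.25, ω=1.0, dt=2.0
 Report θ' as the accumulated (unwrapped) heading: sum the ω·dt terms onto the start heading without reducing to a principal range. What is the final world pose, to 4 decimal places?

step 1: θ'=-1.7854 (R=-0.1250) → pose (2.0337, -0.6150, -1.7854)
step 2: θ'=-2.5354 (R=-3.5000) → pose (0.6081, -2.7460, -2.5354)
step 3: θ'=-4.5354 (R=-0.1250) → pose (0.4139, -2.6653, -4.5354)
step 4: θ'=-2.5354 (R=-1.2500) → pose (2.3565, -3.4725, -2.5354)

(2.3565, -3.4725, -2.5354)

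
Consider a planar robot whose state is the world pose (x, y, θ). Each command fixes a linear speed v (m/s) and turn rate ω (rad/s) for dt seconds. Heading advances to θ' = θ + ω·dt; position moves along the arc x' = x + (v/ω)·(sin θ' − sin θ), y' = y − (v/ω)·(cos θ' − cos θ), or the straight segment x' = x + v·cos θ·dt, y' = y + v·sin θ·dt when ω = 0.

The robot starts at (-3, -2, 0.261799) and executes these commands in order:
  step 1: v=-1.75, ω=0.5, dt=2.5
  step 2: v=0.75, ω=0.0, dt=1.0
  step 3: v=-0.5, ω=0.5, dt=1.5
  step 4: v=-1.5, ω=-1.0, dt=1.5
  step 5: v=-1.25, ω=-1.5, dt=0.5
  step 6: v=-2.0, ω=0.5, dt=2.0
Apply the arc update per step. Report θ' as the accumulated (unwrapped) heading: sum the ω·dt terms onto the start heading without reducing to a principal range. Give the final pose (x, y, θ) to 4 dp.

(-9.3461, -9.2720, 1.0118)

step 1: θ'=1.5118 (R=-3.5000) → pose (-5.5880, -5.1744, 1.5118)
step 2: θ'=1.5118 (straight) → pose (-5.5438, -4.4257, 1.5118)
step 3: θ'=2.2618 (R=-1.0000) → pose (-5.3162, -5.1219, 2.2618)
step 4: θ'=0.7618 (R=1.5000) → pose (-5.4367, -7.1633, 0.7618)
step 5: θ'=0.0118 (R=0.8333) → pose (-6.0021, -7.3936, 0.0118)
step 6: θ'=1.0118 (R=-4.0000) → pose (-9.3461, -9.2720, 1.0118)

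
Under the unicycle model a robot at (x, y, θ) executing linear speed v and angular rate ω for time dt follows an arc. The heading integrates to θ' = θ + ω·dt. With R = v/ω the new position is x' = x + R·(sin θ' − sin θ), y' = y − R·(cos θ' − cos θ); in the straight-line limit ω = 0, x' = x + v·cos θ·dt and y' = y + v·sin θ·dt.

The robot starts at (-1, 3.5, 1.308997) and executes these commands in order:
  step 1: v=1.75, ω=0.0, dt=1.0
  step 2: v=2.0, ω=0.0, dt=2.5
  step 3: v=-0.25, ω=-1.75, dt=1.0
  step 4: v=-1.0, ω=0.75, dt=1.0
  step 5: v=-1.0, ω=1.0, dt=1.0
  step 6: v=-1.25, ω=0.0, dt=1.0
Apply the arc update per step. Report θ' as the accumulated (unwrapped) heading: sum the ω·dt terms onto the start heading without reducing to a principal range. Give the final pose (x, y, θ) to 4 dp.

step 1: θ'=1.3090 (straight) → pose (-0.5471, 5.1904, 1.3090)
step 2: θ'=1.3090 (straight) → pose (0.7470, 10.0200, 1.3090)
step 3: θ'=-0.4410 (R=0.1429) → pose (0.5481, 9.9278, -0.4410)
step 4: θ'=0.3090 (R=-1.3333) → pose (-0.4265, 9.9922, 0.3090)
step 5: θ'=1.3090 (R=-1.0000) → pose (-1.0884, 9.2984, 1.3090)
step 6: θ'=1.3090 (straight) → pose (-1.4119, 8.0910, 1.3090)

(-1.4119, 8.0910, 1.3090)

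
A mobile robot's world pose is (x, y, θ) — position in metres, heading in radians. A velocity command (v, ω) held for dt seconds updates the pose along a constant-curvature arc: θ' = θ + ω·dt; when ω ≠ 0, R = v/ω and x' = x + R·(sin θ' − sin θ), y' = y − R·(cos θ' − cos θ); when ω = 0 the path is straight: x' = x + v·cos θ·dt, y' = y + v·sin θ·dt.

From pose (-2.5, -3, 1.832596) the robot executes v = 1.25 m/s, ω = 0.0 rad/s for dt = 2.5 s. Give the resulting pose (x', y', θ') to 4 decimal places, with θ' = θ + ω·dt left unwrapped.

(-3.3088, 0.0185, 1.8326)

θ' = 1.8326 + 0.0·2.5 = 1.8326
ω = 0 → straight: x' = -2.5 + 1.25·cos(1.8326)·2.5 = -3.3088
y' = -3 + 1.25·sin(1.8326)·2.5 = 0.0185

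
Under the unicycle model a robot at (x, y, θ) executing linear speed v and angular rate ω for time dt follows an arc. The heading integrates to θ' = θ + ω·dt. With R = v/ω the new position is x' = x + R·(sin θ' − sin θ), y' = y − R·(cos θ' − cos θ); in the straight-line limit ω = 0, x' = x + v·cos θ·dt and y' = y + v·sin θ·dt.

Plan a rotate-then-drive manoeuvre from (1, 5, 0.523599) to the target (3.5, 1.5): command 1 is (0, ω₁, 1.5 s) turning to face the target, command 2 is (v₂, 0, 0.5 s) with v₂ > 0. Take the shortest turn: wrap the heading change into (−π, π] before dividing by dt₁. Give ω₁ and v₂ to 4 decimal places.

ω₁ = -0.9828, v₂ = 8.6023

heading to target = atan2(1.5−5, 3.5−1) = -0.9505
Δθ = wrap(-0.9505 − 0.5236) = -1.4741; ω₁ = Δθ/dt₁ = -0.9828
distance = √((3.5−1)² + (1.5−5)²) = 4.3012; v₂ = distance/dt₂ = 8.6023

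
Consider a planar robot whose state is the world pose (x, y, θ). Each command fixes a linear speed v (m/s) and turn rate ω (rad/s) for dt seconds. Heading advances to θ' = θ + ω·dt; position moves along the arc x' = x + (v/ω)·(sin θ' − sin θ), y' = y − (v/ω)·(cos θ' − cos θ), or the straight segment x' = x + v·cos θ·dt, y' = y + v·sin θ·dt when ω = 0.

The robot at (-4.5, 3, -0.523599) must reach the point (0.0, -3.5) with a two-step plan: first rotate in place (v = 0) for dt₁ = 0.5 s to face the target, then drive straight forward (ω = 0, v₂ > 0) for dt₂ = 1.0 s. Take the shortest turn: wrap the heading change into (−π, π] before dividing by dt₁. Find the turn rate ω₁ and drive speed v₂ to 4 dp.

ω₁ = -0.8833, v₂ = 7.9057

heading to target = atan2(-3.5−3, 0−-4.5) = -0.9653
Δθ = wrap(-0.9653 − -0.5236) = -0.4417; ω₁ = Δθ/dt₁ = -0.8833
distance = √((0−-4.5)² + (-3.5−3)²) = 7.9057; v₂ = distance/dt₂ = 7.9057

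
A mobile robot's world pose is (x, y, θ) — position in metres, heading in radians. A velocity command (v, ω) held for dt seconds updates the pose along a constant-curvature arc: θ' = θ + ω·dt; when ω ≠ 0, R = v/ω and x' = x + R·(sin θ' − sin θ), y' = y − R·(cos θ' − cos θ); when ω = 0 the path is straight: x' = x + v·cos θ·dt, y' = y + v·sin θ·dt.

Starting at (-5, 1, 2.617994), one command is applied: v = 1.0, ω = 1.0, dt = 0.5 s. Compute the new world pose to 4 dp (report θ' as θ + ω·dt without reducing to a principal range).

θ' = 2.6180 + 1.0·0.5 = 3.1180
R = v/ω = 1.0/1.0 = 1.0000
x' = -5 + 1.0000·(sin 3.1180 − sin 2.6180) = -5.4764
y' = 1 − 1.0000·(cos 3.1180 − cos 2.6180) = 1.1337

(-5.4764, 1.1337, 3.1180)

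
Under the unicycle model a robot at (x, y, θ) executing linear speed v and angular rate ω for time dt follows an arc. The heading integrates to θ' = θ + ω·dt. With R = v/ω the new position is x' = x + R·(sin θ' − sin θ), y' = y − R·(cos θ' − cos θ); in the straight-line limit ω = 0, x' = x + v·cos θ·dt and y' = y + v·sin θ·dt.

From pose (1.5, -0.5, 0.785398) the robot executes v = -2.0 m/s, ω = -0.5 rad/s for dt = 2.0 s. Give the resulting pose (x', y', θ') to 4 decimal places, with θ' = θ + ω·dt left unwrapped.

θ' = 0.7854 + -0.5·2.0 = -0.2146
R = v/ω = -2.0/-0.5 = 4.0000
x' = 1.5 + 4.0000·(sin -0.2146 − sin 0.7854) = -2.1803
y' = -0.5 − 4.0000·(cos -0.2146 − cos 0.7854) = -1.5798

(-2.1803, -1.5798, -0.2146)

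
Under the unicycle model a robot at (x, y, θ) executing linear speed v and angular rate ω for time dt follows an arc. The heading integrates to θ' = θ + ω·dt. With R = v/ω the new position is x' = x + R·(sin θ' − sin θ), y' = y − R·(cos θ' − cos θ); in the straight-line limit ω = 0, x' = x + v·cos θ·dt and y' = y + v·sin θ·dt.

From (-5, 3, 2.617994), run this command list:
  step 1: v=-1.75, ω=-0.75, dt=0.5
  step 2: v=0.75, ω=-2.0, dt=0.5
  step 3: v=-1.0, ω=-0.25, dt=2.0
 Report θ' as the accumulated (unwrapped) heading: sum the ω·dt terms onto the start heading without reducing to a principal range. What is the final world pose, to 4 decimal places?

(-5.4836, 1.1286, 0.7430)

step 1: θ'=2.2430 (R=2.3333) → pose (-4.3409, 2.4323, 2.2430)
step 2: θ'=1.2430 (R=-0.3750) → pose (-4.4025, 2.7865, 1.2430)
step 3: θ'=0.7430 (R=4.0000) → pose (-5.4836, 1.1286, 0.7430)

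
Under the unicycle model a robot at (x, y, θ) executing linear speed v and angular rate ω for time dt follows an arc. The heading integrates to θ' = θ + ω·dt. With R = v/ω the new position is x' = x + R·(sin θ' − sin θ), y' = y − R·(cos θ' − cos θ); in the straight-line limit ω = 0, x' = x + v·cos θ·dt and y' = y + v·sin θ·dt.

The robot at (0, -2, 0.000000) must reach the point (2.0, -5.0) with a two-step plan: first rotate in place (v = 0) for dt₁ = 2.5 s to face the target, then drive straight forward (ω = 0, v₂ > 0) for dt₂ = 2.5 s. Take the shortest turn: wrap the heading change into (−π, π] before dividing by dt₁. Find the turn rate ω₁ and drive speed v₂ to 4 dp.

ω₁ = -0.3931, v₂ = 1.4422

heading to target = atan2(-5−-2, 2−0) = -0.9828
Δθ = wrap(-0.9828 − 0.0000) = -0.9828; ω₁ = Δθ/dt₁ = -0.3931
distance = √((2−0)² + (-5−-2)²) = 3.6056; v₂ = distance/dt₂ = 1.4422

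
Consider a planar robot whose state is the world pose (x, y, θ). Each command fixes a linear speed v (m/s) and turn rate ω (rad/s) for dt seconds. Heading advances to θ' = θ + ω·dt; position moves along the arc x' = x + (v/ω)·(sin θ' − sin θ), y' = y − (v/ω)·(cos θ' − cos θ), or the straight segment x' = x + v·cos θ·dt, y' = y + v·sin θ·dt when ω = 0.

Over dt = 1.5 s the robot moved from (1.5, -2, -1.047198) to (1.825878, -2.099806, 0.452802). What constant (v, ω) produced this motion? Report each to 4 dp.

Δθ = 0.452802 − -1.047198 = 1.500000
ω = Δθ/dt = 1.500000/1.5 = 1.0000
R = Δx/(sin θ' − sin θ) = 0.2500
v = R·ω = 0.2500·1.0000 = 0.2500

v = 0.2500, ω = 1.0000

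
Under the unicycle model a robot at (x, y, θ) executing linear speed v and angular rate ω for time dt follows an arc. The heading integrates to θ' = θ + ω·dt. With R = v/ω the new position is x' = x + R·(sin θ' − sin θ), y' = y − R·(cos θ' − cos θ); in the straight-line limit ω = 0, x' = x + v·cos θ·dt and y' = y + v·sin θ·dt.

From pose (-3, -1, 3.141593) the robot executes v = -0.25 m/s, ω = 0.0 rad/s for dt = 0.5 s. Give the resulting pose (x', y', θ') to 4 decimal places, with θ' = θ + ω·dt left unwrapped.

θ' = 3.1416 + 0.0·0.5 = 3.1416
ω = 0 → straight: x' = -3 + -0.25·cos(3.1416)·0.5 = -2.8750
y' = -1 + -0.25·sin(3.1416)·0.5 = -1.0000

(-2.8750, -1.0000, 3.1416)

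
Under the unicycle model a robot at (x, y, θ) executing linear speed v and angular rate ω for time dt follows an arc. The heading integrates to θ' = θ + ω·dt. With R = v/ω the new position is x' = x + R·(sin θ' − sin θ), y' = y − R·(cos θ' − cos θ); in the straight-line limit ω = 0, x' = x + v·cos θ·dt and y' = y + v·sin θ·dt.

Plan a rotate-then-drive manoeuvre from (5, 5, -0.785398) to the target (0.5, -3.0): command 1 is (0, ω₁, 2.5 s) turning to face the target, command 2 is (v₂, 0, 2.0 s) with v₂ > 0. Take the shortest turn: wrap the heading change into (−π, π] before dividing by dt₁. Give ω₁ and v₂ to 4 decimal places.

ω₁ = -0.5191, v₂ = 4.5894

heading to target = atan2(-3−5, 0.5−5) = -2.0832
Δθ = wrap(-2.0832 − -0.7854) = -1.2978; ω₁ = Δθ/dt₁ = -0.5191
distance = √((0.5−5)² + (-3−5)²) = 9.1788; v₂ = distance/dt₂ = 4.5894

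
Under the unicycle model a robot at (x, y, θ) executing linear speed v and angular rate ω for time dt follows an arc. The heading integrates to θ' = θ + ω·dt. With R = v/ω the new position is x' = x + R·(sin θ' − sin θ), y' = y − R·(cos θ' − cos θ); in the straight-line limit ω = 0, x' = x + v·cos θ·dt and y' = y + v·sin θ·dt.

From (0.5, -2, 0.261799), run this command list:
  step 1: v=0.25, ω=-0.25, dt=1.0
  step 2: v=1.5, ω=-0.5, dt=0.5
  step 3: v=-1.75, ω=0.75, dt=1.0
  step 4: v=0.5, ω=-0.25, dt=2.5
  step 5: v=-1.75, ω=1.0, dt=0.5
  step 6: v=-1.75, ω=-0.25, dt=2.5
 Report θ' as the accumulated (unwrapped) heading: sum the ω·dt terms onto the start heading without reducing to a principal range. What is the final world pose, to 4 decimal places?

step 1: θ'=0.0118 (R=-1.0000) → pose (0.7470, -1.9660, 0.0118)
step 2: θ'=-0.2382 (R=-3.0000) → pose (1.4903, -2.0505, -0.2382)
step 3: θ'=0.5118 (R=-2.3333) → pose (-0.2030, -2.2836, 0.5118)
step 4: θ'=-0.1132 (R=-2.0000) → pose (1.0024, -2.0401, -0.1132)
step 5: θ'=0.3868 (R=-1.7500) → pose (0.1446, -2.1582, 0.3868)
step 6: θ'=-0.2382 (R=7.0000) → pose (-4.1477, -2.4777, -0.2382)

(-4.1477, -2.4777, -0.2382)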